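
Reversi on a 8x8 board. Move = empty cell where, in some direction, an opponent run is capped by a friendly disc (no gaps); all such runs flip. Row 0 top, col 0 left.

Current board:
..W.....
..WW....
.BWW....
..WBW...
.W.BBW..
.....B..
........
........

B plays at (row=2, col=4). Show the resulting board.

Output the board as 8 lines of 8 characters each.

Place B at (2,4); scan 8 dirs for brackets.
Dir NW: opp run (1,3) (0,2), next=edge -> no flip
Dir N: first cell '.' (not opp) -> no flip
Dir NE: first cell '.' (not opp) -> no flip
Dir W: opp run (2,3) (2,2) capped by B -> flip
Dir E: first cell '.' (not opp) -> no flip
Dir SW: first cell 'B' (not opp) -> no flip
Dir S: opp run (3,4) capped by B -> flip
Dir SE: first cell '.' (not opp) -> no flip
All flips: (2,2) (2,3) (3,4)

Answer: ..W.....
..WW....
.BBBB...
..WBB...
.W.BBW..
.....B..
........
........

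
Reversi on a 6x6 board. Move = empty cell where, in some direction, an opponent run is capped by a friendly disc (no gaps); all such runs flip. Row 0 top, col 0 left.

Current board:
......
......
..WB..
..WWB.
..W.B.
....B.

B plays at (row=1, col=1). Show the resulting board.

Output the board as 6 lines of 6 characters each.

Place B at (1,1); scan 8 dirs for brackets.
Dir NW: first cell '.' (not opp) -> no flip
Dir N: first cell '.' (not opp) -> no flip
Dir NE: first cell '.' (not opp) -> no flip
Dir W: first cell '.' (not opp) -> no flip
Dir E: first cell '.' (not opp) -> no flip
Dir SW: first cell '.' (not opp) -> no flip
Dir S: first cell '.' (not opp) -> no flip
Dir SE: opp run (2,2) (3,3) capped by B -> flip
All flips: (2,2) (3,3)

Answer: ......
.B....
..BB..
..WBB.
..W.B.
....B.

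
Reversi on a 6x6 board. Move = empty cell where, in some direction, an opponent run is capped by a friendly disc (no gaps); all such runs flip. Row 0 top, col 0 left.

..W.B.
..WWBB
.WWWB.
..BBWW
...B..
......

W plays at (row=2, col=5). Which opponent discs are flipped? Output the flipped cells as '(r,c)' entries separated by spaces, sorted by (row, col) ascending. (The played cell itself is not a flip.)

Dir NW: opp run (1,4), next='.' -> no flip
Dir N: opp run (1,5), next='.' -> no flip
Dir NE: edge -> no flip
Dir W: opp run (2,4) capped by W -> flip
Dir E: edge -> no flip
Dir SW: first cell 'W' (not opp) -> no flip
Dir S: first cell 'W' (not opp) -> no flip
Dir SE: edge -> no flip

Answer: (2,4)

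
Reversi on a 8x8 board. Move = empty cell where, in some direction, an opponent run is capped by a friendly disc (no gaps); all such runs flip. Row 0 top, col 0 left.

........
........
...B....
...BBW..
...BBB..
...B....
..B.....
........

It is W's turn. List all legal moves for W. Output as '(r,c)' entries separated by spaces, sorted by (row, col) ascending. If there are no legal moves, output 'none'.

Answer: (3,2) (5,5) (7,1)

Derivation:
(1,2): no bracket -> illegal
(1,3): no bracket -> illegal
(1,4): no bracket -> illegal
(2,2): no bracket -> illegal
(2,4): no bracket -> illegal
(2,5): no bracket -> illegal
(3,2): flips 2 -> legal
(3,6): no bracket -> illegal
(4,2): no bracket -> illegal
(4,6): no bracket -> illegal
(5,1): no bracket -> illegal
(5,2): no bracket -> illegal
(5,4): no bracket -> illegal
(5,5): flips 1 -> legal
(5,6): no bracket -> illegal
(6,1): no bracket -> illegal
(6,3): no bracket -> illegal
(6,4): no bracket -> illegal
(7,1): flips 3 -> legal
(7,2): no bracket -> illegal
(7,3): no bracket -> illegal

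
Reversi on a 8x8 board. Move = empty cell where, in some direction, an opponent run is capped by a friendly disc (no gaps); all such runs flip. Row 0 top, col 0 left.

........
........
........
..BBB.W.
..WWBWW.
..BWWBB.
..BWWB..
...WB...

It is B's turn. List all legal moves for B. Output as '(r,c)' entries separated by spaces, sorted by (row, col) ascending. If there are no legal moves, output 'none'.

Answer: (2,6) (3,5) (3,7) (4,1) (4,7) (5,1) (7,2)

Derivation:
(2,5): no bracket -> illegal
(2,6): flips 2 -> legal
(2,7): no bracket -> illegal
(3,1): no bracket -> illegal
(3,5): flips 1 -> legal
(3,7): flips 1 -> legal
(4,1): flips 2 -> legal
(4,7): flips 2 -> legal
(5,1): flips 1 -> legal
(5,7): no bracket -> illegal
(7,2): flips 1 -> legal
(7,5): no bracket -> illegal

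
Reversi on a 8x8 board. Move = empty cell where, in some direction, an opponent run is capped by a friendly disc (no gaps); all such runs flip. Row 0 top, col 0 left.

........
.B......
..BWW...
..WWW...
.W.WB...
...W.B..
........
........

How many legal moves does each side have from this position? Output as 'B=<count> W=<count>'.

-- B to move --
(1,2): no bracket -> illegal
(1,3): no bracket -> illegal
(1,4): flips 2 -> legal
(1,5): no bracket -> illegal
(2,1): no bracket -> illegal
(2,5): flips 2 -> legal
(3,0): no bracket -> illegal
(3,1): no bracket -> illegal
(3,5): no bracket -> illegal
(4,0): no bracket -> illegal
(4,2): flips 2 -> legal
(4,5): no bracket -> illegal
(5,0): no bracket -> illegal
(5,1): no bracket -> illegal
(5,2): no bracket -> illegal
(5,4): no bracket -> illegal
(6,2): flips 1 -> legal
(6,3): no bracket -> illegal
(6,4): no bracket -> illegal
B mobility = 4
-- W to move --
(0,0): flips 2 -> legal
(0,1): no bracket -> illegal
(0,2): no bracket -> illegal
(1,0): no bracket -> illegal
(1,2): flips 1 -> legal
(1,3): no bracket -> illegal
(2,0): no bracket -> illegal
(2,1): flips 1 -> legal
(3,1): no bracket -> illegal
(3,5): flips 1 -> legal
(4,5): flips 1 -> legal
(4,6): no bracket -> illegal
(5,4): flips 1 -> legal
(5,6): no bracket -> illegal
(6,4): no bracket -> illegal
(6,5): no bracket -> illegal
(6,6): flips 2 -> legal
W mobility = 7

Answer: B=4 W=7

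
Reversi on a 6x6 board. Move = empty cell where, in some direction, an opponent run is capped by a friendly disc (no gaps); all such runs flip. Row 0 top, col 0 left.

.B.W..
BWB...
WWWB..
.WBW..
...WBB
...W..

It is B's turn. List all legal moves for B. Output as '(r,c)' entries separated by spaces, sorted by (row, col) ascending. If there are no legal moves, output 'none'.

Answer: (0,0) (3,0) (3,4) (4,1) (4,2) (5,4)

Derivation:
(0,0): flips 3 -> legal
(0,2): no bracket -> illegal
(0,4): no bracket -> illegal
(1,3): no bracket -> illegal
(1,4): no bracket -> illegal
(2,4): no bracket -> illegal
(3,0): flips 3 -> legal
(3,4): flips 1 -> legal
(4,0): no bracket -> illegal
(4,1): flips 3 -> legal
(4,2): flips 1 -> legal
(5,2): no bracket -> illegal
(5,4): flips 1 -> legal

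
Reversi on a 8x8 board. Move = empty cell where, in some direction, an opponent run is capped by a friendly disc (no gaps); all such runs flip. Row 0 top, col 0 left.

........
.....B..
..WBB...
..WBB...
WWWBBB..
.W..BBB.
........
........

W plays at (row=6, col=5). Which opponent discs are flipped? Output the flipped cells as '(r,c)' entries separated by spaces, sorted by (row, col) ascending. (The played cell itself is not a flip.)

Answer: (4,3) (5,4)

Derivation:
Dir NW: opp run (5,4) (4,3) capped by W -> flip
Dir N: opp run (5,5) (4,5), next='.' -> no flip
Dir NE: opp run (5,6), next='.' -> no flip
Dir W: first cell '.' (not opp) -> no flip
Dir E: first cell '.' (not opp) -> no flip
Dir SW: first cell '.' (not opp) -> no flip
Dir S: first cell '.' (not opp) -> no flip
Dir SE: first cell '.' (not opp) -> no flip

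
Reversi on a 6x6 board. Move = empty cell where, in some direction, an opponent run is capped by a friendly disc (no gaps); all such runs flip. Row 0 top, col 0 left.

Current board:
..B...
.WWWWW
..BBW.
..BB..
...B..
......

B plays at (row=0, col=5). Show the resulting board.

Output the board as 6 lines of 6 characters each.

Place B at (0,5); scan 8 dirs for brackets.
Dir NW: edge -> no flip
Dir N: edge -> no flip
Dir NE: edge -> no flip
Dir W: first cell '.' (not opp) -> no flip
Dir E: edge -> no flip
Dir SW: opp run (1,4) capped by B -> flip
Dir S: opp run (1,5), next='.' -> no flip
Dir SE: edge -> no flip
All flips: (1,4)

Answer: ..B..B
.WWWBW
..BBW.
..BB..
...B..
......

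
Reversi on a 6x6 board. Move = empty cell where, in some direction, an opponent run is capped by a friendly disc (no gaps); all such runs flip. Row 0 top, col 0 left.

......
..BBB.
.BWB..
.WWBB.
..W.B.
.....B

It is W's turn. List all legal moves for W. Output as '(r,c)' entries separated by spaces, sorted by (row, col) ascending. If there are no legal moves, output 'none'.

(0,1): no bracket -> illegal
(0,2): flips 1 -> legal
(0,3): no bracket -> illegal
(0,4): flips 1 -> legal
(0,5): flips 2 -> legal
(1,0): flips 1 -> legal
(1,1): flips 1 -> legal
(1,5): no bracket -> illegal
(2,0): flips 1 -> legal
(2,4): flips 2 -> legal
(2,5): no bracket -> illegal
(3,0): no bracket -> illegal
(3,5): flips 2 -> legal
(4,3): no bracket -> illegal
(4,5): no bracket -> illegal
(5,3): no bracket -> illegal
(5,4): no bracket -> illegal

Answer: (0,2) (0,4) (0,5) (1,0) (1,1) (2,0) (2,4) (3,5)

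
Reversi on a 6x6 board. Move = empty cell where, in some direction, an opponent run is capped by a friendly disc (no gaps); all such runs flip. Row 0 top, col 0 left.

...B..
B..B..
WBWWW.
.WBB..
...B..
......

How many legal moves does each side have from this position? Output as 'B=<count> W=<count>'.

-- B to move --
(1,1): flips 1 -> legal
(1,2): flips 1 -> legal
(1,4): flips 1 -> legal
(1,5): flips 1 -> legal
(2,5): flips 3 -> legal
(3,0): flips 2 -> legal
(3,4): no bracket -> illegal
(3,5): flips 1 -> legal
(4,0): flips 2 -> legal
(4,1): flips 1 -> legal
(4,2): no bracket -> illegal
B mobility = 9
-- W to move --
(0,0): flips 1 -> legal
(0,1): no bracket -> illegal
(0,2): flips 1 -> legal
(0,4): flips 1 -> legal
(1,1): flips 1 -> legal
(1,2): no bracket -> illegal
(1,4): no bracket -> illegal
(3,0): no bracket -> illegal
(3,4): flips 2 -> legal
(4,1): flips 1 -> legal
(4,2): flips 2 -> legal
(4,4): flips 1 -> legal
(5,2): no bracket -> illegal
(5,3): flips 2 -> legal
(5,4): no bracket -> illegal
W mobility = 9

Answer: B=9 W=9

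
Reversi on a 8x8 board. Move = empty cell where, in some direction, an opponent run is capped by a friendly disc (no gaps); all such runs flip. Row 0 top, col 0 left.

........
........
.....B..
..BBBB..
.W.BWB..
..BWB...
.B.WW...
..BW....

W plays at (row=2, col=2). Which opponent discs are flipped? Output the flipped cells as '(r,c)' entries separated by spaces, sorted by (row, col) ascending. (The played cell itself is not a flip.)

Dir NW: first cell '.' (not opp) -> no flip
Dir N: first cell '.' (not opp) -> no flip
Dir NE: first cell '.' (not opp) -> no flip
Dir W: first cell '.' (not opp) -> no flip
Dir E: first cell '.' (not opp) -> no flip
Dir SW: first cell '.' (not opp) -> no flip
Dir S: opp run (3,2), next='.' -> no flip
Dir SE: opp run (3,3) capped by W -> flip

Answer: (3,3)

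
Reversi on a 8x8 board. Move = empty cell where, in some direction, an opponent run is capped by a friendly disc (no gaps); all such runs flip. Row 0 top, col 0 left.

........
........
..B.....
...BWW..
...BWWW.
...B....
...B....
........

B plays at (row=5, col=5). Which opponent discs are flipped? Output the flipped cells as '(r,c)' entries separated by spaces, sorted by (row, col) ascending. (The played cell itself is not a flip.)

Answer: (4,4)

Derivation:
Dir NW: opp run (4,4) capped by B -> flip
Dir N: opp run (4,5) (3,5), next='.' -> no flip
Dir NE: opp run (4,6), next='.' -> no flip
Dir W: first cell '.' (not opp) -> no flip
Dir E: first cell '.' (not opp) -> no flip
Dir SW: first cell '.' (not opp) -> no flip
Dir S: first cell '.' (not opp) -> no flip
Dir SE: first cell '.' (not opp) -> no flip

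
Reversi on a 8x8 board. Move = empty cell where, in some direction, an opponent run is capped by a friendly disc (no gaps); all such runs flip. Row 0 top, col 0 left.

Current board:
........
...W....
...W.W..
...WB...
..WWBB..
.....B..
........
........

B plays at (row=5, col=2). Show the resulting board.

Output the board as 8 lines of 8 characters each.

Answer: ........
...W....
...W.W..
...WB...
..WBBB..
..B..B..
........
........

Derivation:
Place B at (5,2); scan 8 dirs for brackets.
Dir NW: first cell '.' (not opp) -> no flip
Dir N: opp run (4,2), next='.' -> no flip
Dir NE: opp run (4,3) capped by B -> flip
Dir W: first cell '.' (not opp) -> no flip
Dir E: first cell '.' (not opp) -> no flip
Dir SW: first cell '.' (not opp) -> no flip
Dir S: first cell '.' (not opp) -> no flip
Dir SE: first cell '.' (not opp) -> no flip
All flips: (4,3)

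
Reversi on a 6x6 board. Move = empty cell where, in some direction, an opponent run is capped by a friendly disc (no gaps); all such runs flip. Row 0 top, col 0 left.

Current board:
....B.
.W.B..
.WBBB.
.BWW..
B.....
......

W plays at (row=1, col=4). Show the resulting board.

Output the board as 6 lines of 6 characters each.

Answer: ....B.
.W.BW.
.WBWB.
.BWW..
B.....
......

Derivation:
Place W at (1,4); scan 8 dirs for brackets.
Dir NW: first cell '.' (not opp) -> no flip
Dir N: opp run (0,4), next=edge -> no flip
Dir NE: first cell '.' (not opp) -> no flip
Dir W: opp run (1,3), next='.' -> no flip
Dir E: first cell '.' (not opp) -> no flip
Dir SW: opp run (2,3) capped by W -> flip
Dir S: opp run (2,4), next='.' -> no flip
Dir SE: first cell '.' (not opp) -> no flip
All flips: (2,3)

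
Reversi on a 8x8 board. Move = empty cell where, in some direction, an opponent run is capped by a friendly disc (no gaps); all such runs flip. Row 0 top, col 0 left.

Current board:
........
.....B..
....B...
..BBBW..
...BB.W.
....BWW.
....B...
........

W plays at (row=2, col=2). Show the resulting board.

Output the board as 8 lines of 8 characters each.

Answer: ........
.....B..
..W.B...
..BWBW..
...BW.W.
....BWW.
....B...
........

Derivation:
Place W at (2,2); scan 8 dirs for brackets.
Dir NW: first cell '.' (not opp) -> no flip
Dir N: first cell '.' (not opp) -> no flip
Dir NE: first cell '.' (not opp) -> no flip
Dir W: first cell '.' (not opp) -> no flip
Dir E: first cell '.' (not opp) -> no flip
Dir SW: first cell '.' (not opp) -> no flip
Dir S: opp run (3,2), next='.' -> no flip
Dir SE: opp run (3,3) (4,4) capped by W -> flip
All flips: (3,3) (4,4)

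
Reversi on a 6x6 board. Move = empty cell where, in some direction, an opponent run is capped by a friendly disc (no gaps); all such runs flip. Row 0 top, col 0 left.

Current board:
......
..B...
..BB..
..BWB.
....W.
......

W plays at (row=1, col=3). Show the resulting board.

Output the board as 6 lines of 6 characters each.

Place W at (1,3); scan 8 dirs for brackets.
Dir NW: first cell '.' (not opp) -> no flip
Dir N: first cell '.' (not opp) -> no flip
Dir NE: first cell '.' (not opp) -> no flip
Dir W: opp run (1,2), next='.' -> no flip
Dir E: first cell '.' (not opp) -> no flip
Dir SW: opp run (2,2), next='.' -> no flip
Dir S: opp run (2,3) capped by W -> flip
Dir SE: first cell '.' (not opp) -> no flip
All flips: (2,3)

Answer: ......
..BW..
..BW..
..BWB.
....W.
......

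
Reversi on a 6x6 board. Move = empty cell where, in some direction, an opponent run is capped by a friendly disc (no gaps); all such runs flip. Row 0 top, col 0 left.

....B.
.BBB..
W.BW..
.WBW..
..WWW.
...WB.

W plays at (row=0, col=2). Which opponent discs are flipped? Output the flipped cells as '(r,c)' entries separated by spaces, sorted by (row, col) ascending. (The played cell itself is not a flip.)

Dir NW: edge -> no flip
Dir N: edge -> no flip
Dir NE: edge -> no flip
Dir W: first cell '.' (not opp) -> no flip
Dir E: first cell '.' (not opp) -> no flip
Dir SW: opp run (1,1) capped by W -> flip
Dir S: opp run (1,2) (2,2) (3,2) capped by W -> flip
Dir SE: opp run (1,3), next='.' -> no flip

Answer: (1,1) (1,2) (2,2) (3,2)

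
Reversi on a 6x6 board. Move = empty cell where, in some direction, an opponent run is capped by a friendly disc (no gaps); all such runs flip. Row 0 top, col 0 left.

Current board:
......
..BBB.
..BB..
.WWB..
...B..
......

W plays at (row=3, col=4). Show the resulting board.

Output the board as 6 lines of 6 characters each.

Place W at (3,4); scan 8 dirs for brackets.
Dir NW: opp run (2,3) (1,2), next='.' -> no flip
Dir N: first cell '.' (not opp) -> no flip
Dir NE: first cell '.' (not opp) -> no flip
Dir W: opp run (3,3) capped by W -> flip
Dir E: first cell '.' (not opp) -> no flip
Dir SW: opp run (4,3), next='.' -> no flip
Dir S: first cell '.' (not opp) -> no flip
Dir SE: first cell '.' (not opp) -> no flip
All flips: (3,3)

Answer: ......
..BBB.
..BB..
.WWWW.
...B..
......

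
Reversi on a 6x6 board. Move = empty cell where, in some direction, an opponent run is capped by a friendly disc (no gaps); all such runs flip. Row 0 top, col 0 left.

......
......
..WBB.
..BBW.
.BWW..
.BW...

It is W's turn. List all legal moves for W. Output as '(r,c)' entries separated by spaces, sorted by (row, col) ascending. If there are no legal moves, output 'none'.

(1,2): flips 1 -> legal
(1,3): flips 2 -> legal
(1,4): flips 1 -> legal
(1,5): flips 2 -> legal
(2,1): flips 1 -> legal
(2,5): flips 2 -> legal
(3,0): flips 1 -> legal
(3,1): flips 2 -> legal
(3,5): no bracket -> illegal
(4,0): flips 1 -> legal
(4,4): flips 1 -> legal
(5,0): flips 1 -> legal

Answer: (1,2) (1,3) (1,4) (1,5) (2,1) (2,5) (3,0) (3,1) (4,0) (4,4) (5,0)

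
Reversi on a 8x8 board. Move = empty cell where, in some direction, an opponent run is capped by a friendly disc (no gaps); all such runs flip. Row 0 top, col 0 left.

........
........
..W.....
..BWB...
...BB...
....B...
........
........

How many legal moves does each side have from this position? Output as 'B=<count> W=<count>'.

-- B to move --
(1,1): flips 2 -> legal
(1,2): flips 1 -> legal
(1,3): no bracket -> illegal
(2,1): no bracket -> illegal
(2,3): flips 1 -> legal
(2,4): no bracket -> illegal
(3,1): no bracket -> illegal
(4,2): no bracket -> illegal
B mobility = 3
-- W to move --
(2,1): no bracket -> illegal
(2,3): no bracket -> illegal
(2,4): no bracket -> illegal
(2,5): no bracket -> illegal
(3,1): flips 1 -> legal
(3,5): flips 1 -> legal
(4,1): no bracket -> illegal
(4,2): flips 1 -> legal
(4,5): no bracket -> illegal
(5,2): no bracket -> illegal
(5,3): flips 1 -> legal
(5,5): flips 1 -> legal
(6,3): no bracket -> illegal
(6,4): no bracket -> illegal
(6,5): no bracket -> illegal
W mobility = 5

Answer: B=3 W=5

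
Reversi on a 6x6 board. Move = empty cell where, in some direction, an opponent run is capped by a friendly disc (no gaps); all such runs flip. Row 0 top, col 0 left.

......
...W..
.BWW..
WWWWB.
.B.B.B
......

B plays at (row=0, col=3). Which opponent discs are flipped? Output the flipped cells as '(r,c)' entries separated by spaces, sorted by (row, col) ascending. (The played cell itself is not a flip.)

Answer: (1,3) (2,3) (3,3)

Derivation:
Dir NW: edge -> no flip
Dir N: edge -> no flip
Dir NE: edge -> no flip
Dir W: first cell '.' (not opp) -> no flip
Dir E: first cell '.' (not opp) -> no flip
Dir SW: first cell '.' (not opp) -> no flip
Dir S: opp run (1,3) (2,3) (3,3) capped by B -> flip
Dir SE: first cell '.' (not opp) -> no flip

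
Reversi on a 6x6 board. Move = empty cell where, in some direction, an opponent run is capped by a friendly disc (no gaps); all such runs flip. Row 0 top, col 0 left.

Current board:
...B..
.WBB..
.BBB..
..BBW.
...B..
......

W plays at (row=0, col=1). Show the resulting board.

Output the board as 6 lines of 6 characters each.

Place W at (0,1); scan 8 dirs for brackets.
Dir NW: edge -> no flip
Dir N: edge -> no flip
Dir NE: edge -> no flip
Dir W: first cell '.' (not opp) -> no flip
Dir E: first cell '.' (not opp) -> no flip
Dir SW: first cell '.' (not opp) -> no flip
Dir S: first cell 'W' (not opp) -> no flip
Dir SE: opp run (1,2) (2,3) capped by W -> flip
All flips: (1,2) (2,3)

Answer: .W.B..
.WWB..
.BBW..
..BBW.
...B..
......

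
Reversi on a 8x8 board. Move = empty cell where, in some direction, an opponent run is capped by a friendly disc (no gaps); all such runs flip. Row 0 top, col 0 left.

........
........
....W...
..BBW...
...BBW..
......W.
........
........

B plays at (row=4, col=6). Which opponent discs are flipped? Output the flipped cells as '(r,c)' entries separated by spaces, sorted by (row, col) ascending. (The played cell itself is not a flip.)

Answer: (4,5)

Derivation:
Dir NW: first cell '.' (not opp) -> no flip
Dir N: first cell '.' (not opp) -> no flip
Dir NE: first cell '.' (not opp) -> no flip
Dir W: opp run (4,5) capped by B -> flip
Dir E: first cell '.' (not opp) -> no flip
Dir SW: first cell '.' (not opp) -> no flip
Dir S: opp run (5,6), next='.' -> no flip
Dir SE: first cell '.' (not opp) -> no flip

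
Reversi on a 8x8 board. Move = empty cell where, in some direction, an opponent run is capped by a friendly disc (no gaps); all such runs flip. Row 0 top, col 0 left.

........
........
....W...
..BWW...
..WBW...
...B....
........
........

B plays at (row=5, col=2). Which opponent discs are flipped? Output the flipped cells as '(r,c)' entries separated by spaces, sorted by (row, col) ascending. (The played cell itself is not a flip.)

Answer: (4,2)

Derivation:
Dir NW: first cell '.' (not opp) -> no flip
Dir N: opp run (4,2) capped by B -> flip
Dir NE: first cell 'B' (not opp) -> no flip
Dir W: first cell '.' (not opp) -> no flip
Dir E: first cell 'B' (not opp) -> no flip
Dir SW: first cell '.' (not opp) -> no flip
Dir S: first cell '.' (not opp) -> no flip
Dir SE: first cell '.' (not opp) -> no flip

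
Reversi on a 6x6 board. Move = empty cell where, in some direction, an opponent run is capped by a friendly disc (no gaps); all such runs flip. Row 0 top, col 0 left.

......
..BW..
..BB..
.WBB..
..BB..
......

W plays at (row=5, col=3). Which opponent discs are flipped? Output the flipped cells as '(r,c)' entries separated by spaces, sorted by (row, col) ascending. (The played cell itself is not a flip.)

Dir NW: opp run (4,2) capped by W -> flip
Dir N: opp run (4,3) (3,3) (2,3) capped by W -> flip
Dir NE: first cell '.' (not opp) -> no flip
Dir W: first cell '.' (not opp) -> no flip
Dir E: first cell '.' (not opp) -> no flip
Dir SW: edge -> no flip
Dir S: edge -> no flip
Dir SE: edge -> no flip

Answer: (2,3) (3,3) (4,2) (4,3)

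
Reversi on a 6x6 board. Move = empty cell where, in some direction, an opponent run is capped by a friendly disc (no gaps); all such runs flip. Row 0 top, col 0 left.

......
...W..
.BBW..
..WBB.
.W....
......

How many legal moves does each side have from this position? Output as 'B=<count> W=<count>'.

Answer: B=7 W=7

Derivation:
-- B to move --
(0,2): no bracket -> illegal
(0,3): flips 2 -> legal
(0,4): flips 1 -> legal
(1,2): flips 1 -> legal
(1,4): no bracket -> illegal
(2,4): flips 1 -> legal
(3,0): no bracket -> illegal
(3,1): flips 1 -> legal
(4,0): no bracket -> illegal
(4,2): flips 1 -> legal
(4,3): flips 1 -> legal
(5,0): no bracket -> illegal
(5,1): no bracket -> illegal
(5,2): no bracket -> illegal
B mobility = 7
-- W to move --
(1,0): flips 1 -> legal
(1,1): no bracket -> illegal
(1,2): flips 1 -> legal
(2,0): flips 2 -> legal
(2,4): no bracket -> illegal
(2,5): no bracket -> illegal
(3,0): no bracket -> illegal
(3,1): flips 1 -> legal
(3,5): flips 2 -> legal
(4,2): no bracket -> illegal
(4,3): flips 1 -> legal
(4,4): no bracket -> illegal
(4,5): flips 1 -> legal
W mobility = 7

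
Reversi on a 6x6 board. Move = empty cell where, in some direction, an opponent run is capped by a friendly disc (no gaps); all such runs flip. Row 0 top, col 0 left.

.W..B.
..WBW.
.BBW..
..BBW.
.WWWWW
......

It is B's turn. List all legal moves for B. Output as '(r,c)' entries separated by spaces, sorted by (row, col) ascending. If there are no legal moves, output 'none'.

(0,0): no bracket -> illegal
(0,2): flips 1 -> legal
(0,3): flips 1 -> legal
(0,5): flips 2 -> legal
(1,0): no bracket -> illegal
(1,1): flips 1 -> legal
(1,5): flips 1 -> legal
(2,4): flips 2 -> legal
(2,5): no bracket -> illegal
(3,0): no bracket -> illegal
(3,1): no bracket -> illegal
(3,5): flips 1 -> legal
(4,0): no bracket -> illegal
(5,0): flips 1 -> legal
(5,1): flips 1 -> legal
(5,2): flips 1 -> legal
(5,3): flips 1 -> legal
(5,4): flips 1 -> legal
(5,5): flips 1 -> legal

Answer: (0,2) (0,3) (0,5) (1,1) (1,5) (2,4) (3,5) (5,0) (5,1) (5,2) (5,3) (5,4) (5,5)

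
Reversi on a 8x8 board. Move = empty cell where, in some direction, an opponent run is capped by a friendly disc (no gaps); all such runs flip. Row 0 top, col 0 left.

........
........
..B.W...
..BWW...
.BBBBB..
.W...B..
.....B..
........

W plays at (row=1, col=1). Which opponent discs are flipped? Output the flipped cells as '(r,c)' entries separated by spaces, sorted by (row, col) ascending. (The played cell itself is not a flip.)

Dir NW: first cell '.' (not opp) -> no flip
Dir N: first cell '.' (not opp) -> no flip
Dir NE: first cell '.' (not opp) -> no flip
Dir W: first cell '.' (not opp) -> no flip
Dir E: first cell '.' (not opp) -> no flip
Dir SW: first cell '.' (not opp) -> no flip
Dir S: first cell '.' (not opp) -> no flip
Dir SE: opp run (2,2) capped by W -> flip

Answer: (2,2)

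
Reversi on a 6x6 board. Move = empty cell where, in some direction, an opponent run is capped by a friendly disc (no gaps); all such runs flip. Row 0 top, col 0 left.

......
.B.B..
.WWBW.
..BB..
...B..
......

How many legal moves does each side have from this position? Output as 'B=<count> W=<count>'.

-- B to move --
(1,0): flips 1 -> legal
(1,2): flips 1 -> legal
(1,4): no bracket -> illegal
(1,5): flips 1 -> legal
(2,0): flips 2 -> legal
(2,5): flips 1 -> legal
(3,0): no bracket -> illegal
(3,1): flips 2 -> legal
(3,4): no bracket -> illegal
(3,5): flips 1 -> legal
B mobility = 7
-- W to move --
(0,0): flips 1 -> legal
(0,1): flips 1 -> legal
(0,2): flips 1 -> legal
(0,3): no bracket -> illegal
(0,4): flips 1 -> legal
(1,0): no bracket -> illegal
(1,2): no bracket -> illegal
(1,4): no bracket -> illegal
(2,0): no bracket -> illegal
(3,1): no bracket -> illegal
(3,4): no bracket -> illegal
(4,1): no bracket -> illegal
(4,2): flips 2 -> legal
(4,4): flips 1 -> legal
(5,2): no bracket -> illegal
(5,3): no bracket -> illegal
(5,4): flips 2 -> legal
W mobility = 7

Answer: B=7 W=7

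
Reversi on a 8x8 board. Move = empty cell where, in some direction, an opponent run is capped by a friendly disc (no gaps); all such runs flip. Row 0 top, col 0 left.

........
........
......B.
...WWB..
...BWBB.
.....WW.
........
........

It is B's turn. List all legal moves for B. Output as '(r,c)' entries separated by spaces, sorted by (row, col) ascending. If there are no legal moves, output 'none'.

(2,2): no bracket -> illegal
(2,3): flips 2 -> legal
(2,4): no bracket -> illegal
(2,5): flips 1 -> legal
(3,2): flips 2 -> legal
(4,2): no bracket -> illegal
(4,7): no bracket -> illegal
(5,3): flips 1 -> legal
(5,4): no bracket -> illegal
(5,7): no bracket -> illegal
(6,4): flips 1 -> legal
(6,5): flips 1 -> legal
(6,6): flips 1 -> legal
(6,7): flips 1 -> legal

Answer: (2,3) (2,5) (3,2) (5,3) (6,4) (6,5) (6,6) (6,7)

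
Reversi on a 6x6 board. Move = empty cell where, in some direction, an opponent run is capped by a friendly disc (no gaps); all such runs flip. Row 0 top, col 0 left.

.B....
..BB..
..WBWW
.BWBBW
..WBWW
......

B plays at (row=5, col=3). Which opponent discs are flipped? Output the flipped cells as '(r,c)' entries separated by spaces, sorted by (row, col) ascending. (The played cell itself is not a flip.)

Answer: (4,2)

Derivation:
Dir NW: opp run (4,2) capped by B -> flip
Dir N: first cell 'B' (not opp) -> no flip
Dir NE: opp run (4,4) (3,5), next=edge -> no flip
Dir W: first cell '.' (not opp) -> no flip
Dir E: first cell '.' (not opp) -> no flip
Dir SW: edge -> no flip
Dir S: edge -> no flip
Dir SE: edge -> no flip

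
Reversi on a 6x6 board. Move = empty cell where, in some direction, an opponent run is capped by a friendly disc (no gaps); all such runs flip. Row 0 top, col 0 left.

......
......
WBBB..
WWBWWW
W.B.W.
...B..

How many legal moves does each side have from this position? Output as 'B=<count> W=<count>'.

Answer: B=5 W=5

Derivation:
-- B to move --
(1,0): no bracket -> illegal
(1,1): no bracket -> illegal
(2,4): flips 1 -> legal
(2,5): no bracket -> illegal
(4,1): flips 1 -> legal
(4,3): flips 1 -> legal
(4,5): flips 1 -> legal
(5,0): no bracket -> illegal
(5,1): no bracket -> illegal
(5,4): no bracket -> illegal
(5,5): flips 2 -> legal
B mobility = 5
-- W to move --
(1,0): no bracket -> illegal
(1,1): flips 2 -> legal
(1,2): flips 2 -> legal
(1,3): flips 2 -> legal
(1,4): no bracket -> illegal
(2,4): flips 3 -> legal
(4,1): no bracket -> illegal
(4,3): no bracket -> illegal
(5,1): flips 1 -> legal
(5,2): no bracket -> illegal
(5,4): no bracket -> illegal
W mobility = 5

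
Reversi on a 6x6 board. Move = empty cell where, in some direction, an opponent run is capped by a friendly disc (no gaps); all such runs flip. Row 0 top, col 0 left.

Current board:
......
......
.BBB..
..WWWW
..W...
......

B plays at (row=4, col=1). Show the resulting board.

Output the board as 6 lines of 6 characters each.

Answer: ......
......
.BBB..
..BWWW
.BW...
......

Derivation:
Place B at (4,1); scan 8 dirs for brackets.
Dir NW: first cell '.' (not opp) -> no flip
Dir N: first cell '.' (not opp) -> no flip
Dir NE: opp run (3,2) capped by B -> flip
Dir W: first cell '.' (not opp) -> no flip
Dir E: opp run (4,2), next='.' -> no flip
Dir SW: first cell '.' (not opp) -> no flip
Dir S: first cell '.' (not opp) -> no flip
Dir SE: first cell '.' (not opp) -> no flip
All flips: (3,2)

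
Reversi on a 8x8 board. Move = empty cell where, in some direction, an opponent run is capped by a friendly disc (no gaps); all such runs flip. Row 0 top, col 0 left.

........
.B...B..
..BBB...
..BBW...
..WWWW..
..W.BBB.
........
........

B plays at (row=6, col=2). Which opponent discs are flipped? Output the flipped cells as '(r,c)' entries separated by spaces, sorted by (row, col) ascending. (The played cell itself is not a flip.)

Dir NW: first cell '.' (not opp) -> no flip
Dir N: opp run (5,2) (4,2) capped by B -> flip
Dir NE: first cell '.' (not opp) -> no flip
Dir W: first cell '.' (not opp) -> no flip
Dir E: first cell '.' (not opp) -> no flip
Dir SW: first cell '.' (not opp) -> no flip
Dir S: first cell '.' (not opp) -> no flip
Dir SE: first cell '.' (not opp) -> no flip

Answer: (4,2) (5,2)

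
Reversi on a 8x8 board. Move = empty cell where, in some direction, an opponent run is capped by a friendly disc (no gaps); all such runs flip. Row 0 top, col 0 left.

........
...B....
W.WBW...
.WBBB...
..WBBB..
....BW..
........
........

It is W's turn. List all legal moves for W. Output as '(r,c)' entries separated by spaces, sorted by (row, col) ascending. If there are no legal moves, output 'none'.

(0,2): flips 1 -> legal
(0,3): no bracket -> illegal
(0,4): flips 1 -> legal
(1,2): no bracket -> illegal
(1,4): no bracket -> illegal
(2,1): no bracket -> illegal
(2,5): no bracket -> illegal
(3,5): flips 4 -> legal
(3,6): no bracket -> illegal
(4,1): no bracket -> illegal
(4,6): flips 3 -> legal
(5,2): no bracket -> illegal
(5,3): flips 1 -> legal
(5,6): no bracket -> illegal
(6,3): no bracket -> illegal
(6,4): flips 3 -> legal
(6,5): no bracket -> illegal

Answer: (0,2) (0,4) (3,5) (4,6) (5,3) (6,4)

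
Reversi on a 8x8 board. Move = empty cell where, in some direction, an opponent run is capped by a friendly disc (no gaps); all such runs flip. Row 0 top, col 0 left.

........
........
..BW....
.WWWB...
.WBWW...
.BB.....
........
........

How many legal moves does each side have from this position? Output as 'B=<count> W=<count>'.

Answer: B=9 W=13

Derivation:
-- B to move --
(1,2): flips 1 -> legal
(1,3): no bracket -> illegal
(1,4): no bracket -> illegal
(2,0): flips 1 -> legal
(2,1): flips 2 -> legal
(2,4): flips 2 -> legal
(3,0): flips 4 -> legal
(3,5): no bracket -> illegal
(4,0): flips 2 -> legal
(4,5): flips 2 -> legal
(5,0): no bracket -> illegal
(5,3): no bracket -> illegal
(5,4): flips 1 -> legal
(5,5): flips 2 -> legal
B mobility = 9
-- W to move --
(1,1): flips 1 -> legal
(1,2): flips 1 -> legal
(1,3): flips 1 -> legal
(2,1): flips 1 -> legal
(2,4): flips 1 -> legal
(2,5): flips 1 -> legal
(3,5): flips 1 -> legal
(4,0): no bracket -> illegal
(4,5): flips 1 -> legal
(5,0): no bracket -> illegal
(5,3): flips 1 -> legal
(6,0): flips 2 -> legal
(6,1): flips 2 -> legal
(6,2): flips 2 -> legal
(6,3): flips 1 -> legal
W mobility = 13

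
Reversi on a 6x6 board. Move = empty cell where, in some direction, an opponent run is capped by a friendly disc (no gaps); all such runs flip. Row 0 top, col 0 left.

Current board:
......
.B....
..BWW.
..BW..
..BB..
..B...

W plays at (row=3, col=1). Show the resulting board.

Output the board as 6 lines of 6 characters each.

Answer: ......
.B....
..BWW.
.WWW..
..BB..
..B...

Derivation:
Place W at (3,1); scan 8 dirs for brackets.
Dir NW: first cell '.' (not opp) -> no flip
Dir N: first cell '.' (not opp) -> no flip
Dir NE: opp run (2,2), next='.' -> no flip
Dir W: first cell '.' (not opp) -> no flip
Dir E: opp run (3,2) capped by W -> flip
Dir SW: first cell '.' (not opp) -> no flip
Dir S: first cell '.' (not opp) -> no flip
Dir SE: opp run (4,2), next='.' -> no flip
All flips: (3,2)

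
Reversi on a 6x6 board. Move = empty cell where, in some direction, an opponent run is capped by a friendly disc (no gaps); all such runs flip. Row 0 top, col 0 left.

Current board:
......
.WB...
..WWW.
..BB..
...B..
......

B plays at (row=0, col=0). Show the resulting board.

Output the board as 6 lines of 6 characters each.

Place B at (0,0); scan 8 dirs for brackets.
Dir NW: edge -> no flip
Dir N: edge -> no flip
Dir NE: edge -> no flip
Dir W: edge -> no flip
Dir E: first cell '.' (not opp) -> no flip
Dir SW: edge -> no flip
Dir S: first cell '.' (not opp) -> no flip
Dir SE: opp run (1,1) (2,2) capped by B -> flip
All flips: (1,1) (2,2)

Answer: B.....
.BB...
..BWW.
..BB..
...B..
......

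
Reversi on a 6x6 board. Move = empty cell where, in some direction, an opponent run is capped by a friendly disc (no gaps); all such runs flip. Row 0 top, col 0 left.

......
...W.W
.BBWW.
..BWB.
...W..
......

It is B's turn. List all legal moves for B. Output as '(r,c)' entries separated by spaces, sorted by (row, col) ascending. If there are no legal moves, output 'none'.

Answer: (0,4) (1,2) (1,4) (2,5) (4,4) (5,2) (5,4)

Derivation:
(0,2): no bracket -> illegal
(0,3): no bracket -> illegal
(0,4): flips 1 -> legal
(0,5): no bracket -> illegal
(1,2): flips 1 -> legal
(1,4): flips 2 -> legal
(2,5): flips 2 -> legal
(3,5): no bracket -> illegal
(4,2): no bracket -> illegal
(4,4): flips 1 -> legal
(5,2): flips 1 -> legal
(5,3): no bracket -> illegal
(5,4): flips 1 -> legal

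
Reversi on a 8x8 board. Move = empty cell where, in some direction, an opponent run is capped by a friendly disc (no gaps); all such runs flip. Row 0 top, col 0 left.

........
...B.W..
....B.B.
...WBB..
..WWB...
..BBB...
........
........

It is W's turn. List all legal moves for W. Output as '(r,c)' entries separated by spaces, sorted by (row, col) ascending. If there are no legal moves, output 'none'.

(0,2): no bracket -> illegal
(0,3): no bracket -> illegal
(0,4): no bracket -> illegal
(1,2): no bracket -> illegal
(1,4): no bracket -> illegal
(1,6): no bracket -> illegal
(1,7): no bracket -> illegal
(2,2): no bracket -> illegal
(2,3): no bracket -> illegal
(2,5): flips 1 -> legal
(2,7): no bracket -> illegal
(3,6): flips 2 -> legal
(3,7): flips 1 -> legal
(4,1): no bracket -> illegal
(4,5): flips 1 -> legal
(4,6): no bracket -> illegal
(5,1): no bracket -> illegal
(5,5): flips 1 -> legal
(6,1): flips 1 -> legal
(6,2): flips 1 -> legal
(6,3): flips 1 -> legal
(6,4): flips 1 -> legal
(6,5): flips 1 -> legal

Answer: (2,5) (3,6) (3,7) (4,5) (5,5) (6,1) (6,2) (6,3) (6,4) (6,5)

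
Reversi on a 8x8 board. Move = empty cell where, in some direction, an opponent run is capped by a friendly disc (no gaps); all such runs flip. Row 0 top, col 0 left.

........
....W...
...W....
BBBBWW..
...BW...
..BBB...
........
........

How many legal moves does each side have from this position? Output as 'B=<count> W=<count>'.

-- B to move --
(0,3): no bracket -> illegal
(0,4): no bracket -> illegal
(0,5): flips 2 -> legal
(1,2): no bracket -> illegal
(1,3): flips 1 -> legal
(1,5): no bracket -> illegal
(2,2): no bracket -> illegal
(2,4): flips 2 -> legal
(2,5): flips 1 -> legal
(2,6): flips 2 -> legal
(3,6): flips 2 -> legal
(4,5): flips 1 -> legal
(4,6): no bracket -> illegal
(5,5): flips 1 -> legal
B mobility = 8
-- W to move --
(2,0): no bracket -> illegal
(2,1): no bracket -> illegal
(2,2): flips 1 -> legal
(2,4): no bracket -> illegal
(4,0): no bracket -> illegal
(4,1): flips 1 -> legal
(4,2): flips 1 -> legal
(4,5): no bracket -> illegal
(5,1): no bracket -> illegal
(5,5): no bracket -> illegal
(6,1): flips 2 -> legal
(6,2): flips 1 -> legal
(6,3): flips 3 -> legal
(6,4): flips 1 -> legal
(6,5): no bracket -> illegal
W mobility = 7

Answer: B=8 W=7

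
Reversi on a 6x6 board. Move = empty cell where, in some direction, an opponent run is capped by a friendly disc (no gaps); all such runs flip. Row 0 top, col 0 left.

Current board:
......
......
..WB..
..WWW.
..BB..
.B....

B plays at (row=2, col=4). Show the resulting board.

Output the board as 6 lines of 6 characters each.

Place B at (2,4); scan 8 dirs for brackets.
Dir NW: first cell '.' (not opp) -> no flip
Dir N: first cell '.' (not opp) -> no flip
Dir NE: first cell '.' (not opp) -> no flip
Dir W: first cell 'B' (not opp) -> no flip
Dir E: first cell '.' (not opp) -> no flip
Dir SW: opp run (3,3) capped by B -> flip
Dir S: opp run (3,4), next='.' -> no flip
Dir SE: first cell '.' (not opp) -> no flip
All flips: (3,3)

Answer: ......
......
..WBB.
..WBW.
..BB..
.B....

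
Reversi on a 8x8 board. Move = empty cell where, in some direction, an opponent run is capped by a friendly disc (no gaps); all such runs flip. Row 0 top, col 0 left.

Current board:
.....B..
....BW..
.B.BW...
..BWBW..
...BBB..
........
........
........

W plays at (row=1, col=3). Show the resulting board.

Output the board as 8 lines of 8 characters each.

Answer: .....B..
...WWW..
.B.WW...
..BWBW..
...BBB..
........
........
........

Derivation:
Place W at (1,3); scan 8 dirs for brackets.
Dir NW: first cell '.' (not opp) -> no flip
Dir N: first cell '.' (not opp) -> no flip
Dir NE: first cell '.' (not opp) -> no flip
Dir W: first cell '.' (not opp) -> no flip
Dir E: opp run (1,4) capped by W -> flip
Dir SW: first cell '.' (not opp) -> no flip
Dir S: opp run (2,3) capped by W -> flip
Dir SE: first cell 'W' (not opp) -> no flip
All flips: (1,4) (2,3)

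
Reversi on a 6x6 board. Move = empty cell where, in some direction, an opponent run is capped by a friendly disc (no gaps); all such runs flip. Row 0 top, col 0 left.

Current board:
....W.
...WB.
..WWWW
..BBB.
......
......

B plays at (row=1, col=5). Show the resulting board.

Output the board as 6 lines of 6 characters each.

Place B at (1,5); scan 8 dirs for brackets.
Dir NW: opp run (0,4), next=edge -> no flip
Dir N: first cell '.' (not opp) -> no flip
Dir NE: edge -> no flip
Dir W: first cell 'B' (not opp) -> no flip
Dir E: edge -> no flip
Dir SW: opp run (2,4) capped by B -> flip
Dir S: opp run (2,5), next='.' -> no flip
Dir SE: edge -> no flip
All flips: (2,4)

Answer: ....W.
...WBB
..WWBW
..BBB.
......
......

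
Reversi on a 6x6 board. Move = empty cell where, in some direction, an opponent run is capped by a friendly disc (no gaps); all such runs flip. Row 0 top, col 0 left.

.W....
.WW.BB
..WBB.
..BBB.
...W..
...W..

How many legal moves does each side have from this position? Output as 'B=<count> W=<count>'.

-- B to move --
(0,0): flips 2 -> legal
(0,2): flips 2 -> legal
(0,3): no bracket -> illegal
(1,0): no bracket -> illegal
(1,3): no bracket -> illegal
(2,0): no bracket -> illegal
(2,1): flips 1 -> legal
(3,1): no bracket -> illegal
(4,2): no bracket -> illegal
(4,4): no bracket -> illegal
(5,2): flips 1 -> legal
(5,4): flips 1 -> legal
B mobility = 5
-- W to move --
(0,3): no bracket -> illegal
(0,4): no bracket -> illegal
(0,5): no bracket -> illegal
(1,3): flips 2 -> legal
(2,1): flips 1 -> legal
(2,5): flips 3 -> legal
(3,1): no bracket -> illegal
(3,5): no bracket -> illegal
(4,1): no bracket -> illegal
(4,2): flips 1 -> legal
(4,4): flips 1 -> legal
(4,5): flips 2 -> legal
W mobility = 6

Answer: B=5 W=6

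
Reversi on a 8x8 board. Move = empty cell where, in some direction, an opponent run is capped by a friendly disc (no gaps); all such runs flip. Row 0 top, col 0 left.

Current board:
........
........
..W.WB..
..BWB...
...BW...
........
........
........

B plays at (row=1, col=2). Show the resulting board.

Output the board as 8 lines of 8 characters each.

Place B at (1,2); scan 8 dirs for brackets.
Dir NW: first cell '.' (not opp) -> no flip
Dir N: first cell '.' (not opp) -> no flip
Dir NE: first cell '.' (not opp) -> no flip
Dir W: first cell '.' (not opp) -> no flip
Dir E: first cell '.' (not opp) -> no flip
Dir SW: first cell '.' (not opp) -> no flip
Dir S: opp run (2,2) capped by B -> flip
Dir SE: first cell '.' (not opp) -> no flip
All flips: (2,2)

Answer: ........
..B.....
..B.WB..
..BWB...
...BW...
........
........
........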